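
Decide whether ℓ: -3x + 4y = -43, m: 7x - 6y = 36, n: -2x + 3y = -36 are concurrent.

The three lines meet at one point iff the augmented coefficient matrix [aᵢ bᵢ cᵢ] has rank < 3, i.e. its determinant vanishes.
Here the determinant is 9.
Nonzero, so no common point exists.

No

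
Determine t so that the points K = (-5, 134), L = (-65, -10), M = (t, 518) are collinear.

Collinearity: (M − K) must be parallel to (L − K) = (-60, -144).
Cross-multiplying the components: (t − (-5))·(-144) = (384)·(-60).
Solving gives t = 155.

155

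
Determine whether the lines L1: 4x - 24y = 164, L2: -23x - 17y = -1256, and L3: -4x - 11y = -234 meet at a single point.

Lines aᵢx + bᵢy = cᵢ with pairwise distinct directions are concurrent exactly when det[aᵢ bᵢ cᵢ] = 0.
Here the determinant is -420.
Nonzero, so no common point exists.

No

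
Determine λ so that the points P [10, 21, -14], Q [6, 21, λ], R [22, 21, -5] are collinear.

-17

Collinearity requires PQ × PR = 0; each component is linear in λ.
The y-component gives (12)λ + (204) = 0, so λ = -17.
The remaining components then also vanish.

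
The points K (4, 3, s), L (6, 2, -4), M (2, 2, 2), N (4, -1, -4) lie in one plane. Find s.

The points are coplanar iff KL · (KM × KN) = 0.
Expanding, this is linear in s: (-12)s + (0) = 0.
So s = 0.

0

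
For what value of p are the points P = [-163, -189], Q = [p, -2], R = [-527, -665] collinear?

-20

Collinearity: (Q − P) must be parallel to (R − P) = (-364, -476).
Cross-multiplying the components: (p − (-163))·(-476) = (187)·(-364).
Solving gives p = -20.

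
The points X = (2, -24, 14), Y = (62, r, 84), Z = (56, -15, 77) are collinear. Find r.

Direction XZ = (54, 9, 63). From the x-coordinate of Y, the parameter along the line is τ = (62 − 2)/54 = 10/9.
Then r = (-24) + 10/9·(9) = -14.

-14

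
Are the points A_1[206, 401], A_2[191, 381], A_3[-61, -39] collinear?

A_1A_2 = (-15, -20), A_1A_3 = (-267, -440).
det[A_1A_2; A_1A_3] = (-15)(-440) − (-20)(-267) = 1260.
The determinant is nonzero, so they are not collinear.

No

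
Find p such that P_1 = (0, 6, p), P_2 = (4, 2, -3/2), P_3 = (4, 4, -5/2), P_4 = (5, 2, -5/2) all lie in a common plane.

Coplanarity ⇔ det[P_1P_2; P_1P_3; P_1P_4] = 0.
Expanding, this is linear in p: (2)p + (-1) = 0.
So p = 1/2.

1/2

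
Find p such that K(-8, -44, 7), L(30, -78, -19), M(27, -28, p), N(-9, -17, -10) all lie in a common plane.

-49

Normal to plane KLN: n = (1280, 672, 992); plane equation n·P = -32864.
Requiring n·M = -32864: (992)p + (15744) = -32864.
So p = -49.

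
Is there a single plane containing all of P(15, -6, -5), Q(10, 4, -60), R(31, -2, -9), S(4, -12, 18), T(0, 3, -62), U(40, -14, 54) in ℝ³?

No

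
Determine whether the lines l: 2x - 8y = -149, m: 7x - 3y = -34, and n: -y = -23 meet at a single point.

No

Intersecting l and m: solving the 2×2 system gives (x, y) = (7/2, 39/2).
Substitute into n: (0)(7/2) + (-1)(39/2) = -39/2.
But n requires -23 ≠ -39/2, so the three lines have no common point.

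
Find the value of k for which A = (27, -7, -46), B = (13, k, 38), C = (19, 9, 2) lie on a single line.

Collinearity requires AB × AC = 0; each component is linear in k.
The x-component gives (48)k + (-1008) = 0, so k = 21.
The remaining components then also vanish.

21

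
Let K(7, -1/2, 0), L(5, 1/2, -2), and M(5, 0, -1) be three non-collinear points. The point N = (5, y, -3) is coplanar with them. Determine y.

Coplanarity requires KL · (KM × KN) = 0.
KL = (-2, 1, -2), KM = (-2, 1/2, -1); the triple product is linear in y with coefficient 2 and constant term -2.
Setting it to zero: y = 1.

1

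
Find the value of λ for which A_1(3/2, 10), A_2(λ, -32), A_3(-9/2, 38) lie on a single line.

Collinearity: (A_2 − A_1) must be parallel to (A_3 − A_1) = (-6, 28).
Cross-multiplying the components: (λ − 3/2)·(28) = (-42)·(-6).
Solving gives λ = 21/2.

21/2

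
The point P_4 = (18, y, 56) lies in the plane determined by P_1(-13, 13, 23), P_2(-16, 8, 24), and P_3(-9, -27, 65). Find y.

The plane through P_1, P_2, P_3 has equation −170x + 130y + 140z = 7120.
Substituting P_4: (130)y + (4780) = 7120, so y = 18.

18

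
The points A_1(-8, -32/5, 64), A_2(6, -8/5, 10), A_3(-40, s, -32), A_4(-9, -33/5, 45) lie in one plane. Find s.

-16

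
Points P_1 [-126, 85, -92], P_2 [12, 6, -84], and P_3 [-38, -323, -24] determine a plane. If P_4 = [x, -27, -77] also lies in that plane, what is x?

-16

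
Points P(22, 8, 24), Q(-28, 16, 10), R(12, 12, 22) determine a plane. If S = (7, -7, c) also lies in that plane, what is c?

14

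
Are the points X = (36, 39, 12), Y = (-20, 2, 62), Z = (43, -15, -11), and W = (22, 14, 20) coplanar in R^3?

Yes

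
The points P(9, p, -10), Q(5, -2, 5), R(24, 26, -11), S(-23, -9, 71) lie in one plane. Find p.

The points are coplanar iff PQ · (PR × PS) = 0.
Expanding, this is linear in p: (806)p + (4433) = 0.
So p = -11/2.

-11/2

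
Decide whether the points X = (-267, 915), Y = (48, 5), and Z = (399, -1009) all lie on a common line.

XY = (315, -910), XZ = (666, -1924).
Twice the signed area of △XYZ is (315)(-1924) − (-910)(666) = 0.
The triangle is degenerate (zero area), so the points are collinear.

Yes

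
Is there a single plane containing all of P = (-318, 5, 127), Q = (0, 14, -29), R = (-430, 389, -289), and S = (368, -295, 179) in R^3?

A normal to the plane through P, Q, R is n = PQ × PR = (56160, 149760, 123120).
The plane has equation n·X = -1473840. For S: n·S = -1473840.
Equal, so S lies in the plane and all four are coplanar.

Yes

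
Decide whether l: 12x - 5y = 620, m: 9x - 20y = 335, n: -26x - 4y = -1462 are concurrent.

The three lines meet at one point iff the augmented coefficient matrix [aᵢ bᵢ cᵢ] has rank < 3, i.e. its determinant vanishes.
Here the determinant is 0.
It vanishes, so the lines are concurrent at (55, 8).

Yes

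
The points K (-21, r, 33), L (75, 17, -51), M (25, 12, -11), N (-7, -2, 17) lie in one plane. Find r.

-25

Coplanarity ⇔ det[KL; KM; KN] = 0.
Expanding, this is linear in r: (-120)r + (-3000) = 0.
So r = -25.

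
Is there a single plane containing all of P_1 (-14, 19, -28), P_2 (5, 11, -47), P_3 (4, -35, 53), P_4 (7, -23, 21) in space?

A normal to the plane through P_1, P_2, P_3 is n = P_1P_2 × P_1P_3 = (-1674, -1881, -882).
The plane has equation n·P = 12393. For P_4: n·P_4 = 13023.
13023 ≠ 12393, so P_4 is off the plane.

No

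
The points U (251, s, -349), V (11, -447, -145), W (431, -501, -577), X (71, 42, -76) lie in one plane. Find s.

-315

Coplanarity ⇔ det[UV; UW; UX] = 0.
Expanding, this is linear in s: (54900)s + (17293500) = 0.
So s = -315.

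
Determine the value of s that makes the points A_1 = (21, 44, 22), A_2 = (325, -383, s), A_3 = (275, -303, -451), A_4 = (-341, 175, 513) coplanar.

Normal to plane A_1A_3A_4: n = (-108414, 46512, -92340); plane equation n·P = -2261646.
Requiring n·A_2 = -2261646: (-92340)s + (-53048646) = -2261646.
So s = -550.

-550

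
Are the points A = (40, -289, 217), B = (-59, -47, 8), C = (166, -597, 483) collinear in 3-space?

AB = (-99, 242, -209), AC = (126, -308, 266).
AB × AC = (0, 0, 0).
The cross product vanishes, so the three points are collinear.

Yes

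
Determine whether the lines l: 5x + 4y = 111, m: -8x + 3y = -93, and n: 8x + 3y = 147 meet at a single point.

Yes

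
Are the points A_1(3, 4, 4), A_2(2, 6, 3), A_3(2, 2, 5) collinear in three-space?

A_1A_2 = (-1, 2, -1), A_1A_3 = (-1, -2, 1).
Comparing components 3 and 1: (-1)(-1) − (-1)(1) = 2 ≠ 0, so A_1A_2 and A_1A_3 are not parallel and the points are not collinear.

No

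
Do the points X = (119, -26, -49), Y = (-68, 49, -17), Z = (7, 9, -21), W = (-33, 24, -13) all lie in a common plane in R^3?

No

With X as base: XY = (-187, 75, 32), XZ = (-112, 35, 28), XW = (-152, 50, 36).
XZ × XW = (-140, -224, -280).
XY · (XZ × XW) = 420.
Since 420 ≠ 0, the four points are not coplanar.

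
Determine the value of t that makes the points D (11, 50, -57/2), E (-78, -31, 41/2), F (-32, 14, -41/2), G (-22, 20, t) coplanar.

-21/2

The points are coplanar iff DE · (DF × DG) = 0.
Expanding, this is linear in t: (-279)t + (-5859/2) = 0.
So t = -21/2.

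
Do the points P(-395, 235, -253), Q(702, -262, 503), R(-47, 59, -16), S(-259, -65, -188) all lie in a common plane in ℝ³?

No

The four points are coplanar iff the 3×3 determinant with rows PQ, PR, PS is zero.
Rows: (1097, -497, 756), (348, -176, 237), (136, -300, 65).
Expanding along the first row: (1097)(59660) − (-497)(-9612) + (756)(-80464) = -160928.
Nonzero ⇒ not coplanar.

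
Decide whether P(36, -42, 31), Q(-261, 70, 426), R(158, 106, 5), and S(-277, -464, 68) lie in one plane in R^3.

With P as base: PQ = (-297, 112, 395), PR = (122, 148, -26), PS = (-313, -422, 37).
PR × PS = (-5496, 3624, -5160).
PQ · (PR × PS) = 0.
The scalar triple product vanishes, so the four points are coplanar.

Yes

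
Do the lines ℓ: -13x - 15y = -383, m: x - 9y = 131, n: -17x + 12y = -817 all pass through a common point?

Yes

Intersecting ℓ and m: solving the 2×2 system gives (x, y) = (41, -10).
Substitute into n: (-17)(41) + (12)(-10) = -817.
This equals -817, so (41, -10) lies on all three lines and they are concurrent.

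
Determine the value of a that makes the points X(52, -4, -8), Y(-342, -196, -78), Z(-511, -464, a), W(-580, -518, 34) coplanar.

The points are coplanar iff XY · (XZ × XW) = 0.
Expanding, this is linear in a: (-81172)a + (2516332) = 0.
So a = 31.

31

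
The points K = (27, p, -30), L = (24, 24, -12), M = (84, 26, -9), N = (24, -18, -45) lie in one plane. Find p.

1

Coplanarity ⇔ det[KL; KM; KN] = 0.
Expanding, this is linear in p: (-1980)p + (1980) = 0.
So p = 1.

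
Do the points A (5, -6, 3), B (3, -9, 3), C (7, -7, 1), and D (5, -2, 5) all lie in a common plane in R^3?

The four points are coplanar iff the 3×3 determinant with rows AB, AC, AD is zero.
Rows: (-2, -3, 0), (2, -1, -2), (0, 4, 2).
Expanding along the first row: (-2)(6) − (-3)(4) + (0)(8) = 0.
Zero determinant ⇒ coplanar.

Yes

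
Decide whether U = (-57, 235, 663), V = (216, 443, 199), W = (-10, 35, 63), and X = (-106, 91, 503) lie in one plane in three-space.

No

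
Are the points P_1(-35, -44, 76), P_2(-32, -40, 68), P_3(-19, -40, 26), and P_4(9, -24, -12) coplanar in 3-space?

A normal to the plane through P_1, P_2, P_3 is n = P_1P_2 × P_1P_3 = (-168, 22, -52).
The plane has equation n·P = 960. For P_4: n·P_4 = -1416.
-1416 ≠ 960, so P_4 is off the plane.

No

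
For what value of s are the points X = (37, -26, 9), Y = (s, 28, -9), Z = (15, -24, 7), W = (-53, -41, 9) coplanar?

Coplanarity ⇔ det[XY; XZ; XW] = 0.
Expanding, this is linear in s: (-30)s + (1650) = 0.
So s = 55.

55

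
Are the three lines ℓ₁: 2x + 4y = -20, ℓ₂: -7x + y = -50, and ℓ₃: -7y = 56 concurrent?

Intersecting ℓ₁ and ℓ₂: solving the 2×2 system gives (x, y) = (6, -8).
Substitute into ℓ₃: (0)(6) + (-7)(-8) = 56.
This equals 56, so (6, -8) lies on all three lines and they are concurrent.

Yes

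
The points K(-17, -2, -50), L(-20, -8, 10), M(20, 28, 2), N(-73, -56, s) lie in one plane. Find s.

Normal to plane KLM: n = (-2112, 2376, 132); plane equation n·P = 24552.
Requiring n·N = 24552: (132)s + (21120) = 24552.
So s = 26.

26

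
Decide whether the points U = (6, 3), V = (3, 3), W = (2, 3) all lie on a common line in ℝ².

UV = (-3, 0), UW = (-4, 0).
Twice the signed area of △UVW is (-3)(0) − (0)(-4) = 0.
The triangle is degenerate (zero area), so the points are collinear.

Yes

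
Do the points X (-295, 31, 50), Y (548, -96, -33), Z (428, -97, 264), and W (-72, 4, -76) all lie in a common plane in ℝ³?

The four points are coplanar iff the 3×3 determinant with rows XY, XZ, XW is zero.
Rows: (843, -127, -83), (723, -128, 214), (223, -27, -126).
Expanding along the first row: (843)(21906) − (-127)(-138820) + (-83)(9023) = 87709.
Nonzero ⇒ not coplanar.

No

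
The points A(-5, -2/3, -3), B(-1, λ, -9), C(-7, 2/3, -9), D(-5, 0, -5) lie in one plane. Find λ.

The points are coplanar iff AB · (AC × AD) = 0.
Expanding, this is linear in λ: (-4)λ + (32/3) = 0.
So λ = 8/3.

8/3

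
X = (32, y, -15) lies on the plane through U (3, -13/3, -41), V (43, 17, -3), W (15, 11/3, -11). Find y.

11

A normal to the plane is n = UV × UW = (336, -744, 64).
X lies in the plane iff n · UX = 0.
This gives (-744)y + (8184) = 0, so y = 11.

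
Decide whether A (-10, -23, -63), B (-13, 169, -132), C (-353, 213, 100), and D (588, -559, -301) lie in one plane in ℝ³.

The four points are coplanar iff the 3×3 determinant with rows AB, AC, AD is zero.
Rows: (-3, 192, -69), (-343, 236, 163), (598, -536, -238).
Expanding along the first row: (-3)(31200) − (192)(-15840) + (-69)(42720) = 0.
Zero determinant ⇒ coplanar.

Yes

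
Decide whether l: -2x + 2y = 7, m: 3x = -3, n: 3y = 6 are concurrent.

Lines aᵢx + bᵢy = cᵢ with pairwise distinct directions are concurrent exactly when det[aᵢ bᵢ cᵢ] = 0.
Here the determinant is 9.
Nonzero, so no common point exists.

No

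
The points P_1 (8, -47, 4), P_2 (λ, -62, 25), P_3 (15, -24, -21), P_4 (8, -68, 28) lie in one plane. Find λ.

29

Normal to plane P_1P_3P_4: n = (27, -168, -147); plane equation n·P = 7524.
Requiring n·P_2 = 7524: (27)λ + (6741) = 7524.
So λ = 29.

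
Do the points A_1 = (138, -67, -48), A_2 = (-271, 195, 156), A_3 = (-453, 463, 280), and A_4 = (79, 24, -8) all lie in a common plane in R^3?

No

A normal to the plane through A_1, A_2, A_3 is n = A_1A_2 × A_1A_3 = (-22184, 13588, -61928).
The plane has equation n·P = -999244. For A_4: n·A_4 = -931000.
-931000 ≠ -999244, so A_4 is off the plane.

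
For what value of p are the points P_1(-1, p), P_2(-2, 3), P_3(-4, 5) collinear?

2

The three points are collinear iff det[P_1P_2; P_1P_3] = 0.
This determinant is linear in p: (-2)p + (4) = 0, so p = 2.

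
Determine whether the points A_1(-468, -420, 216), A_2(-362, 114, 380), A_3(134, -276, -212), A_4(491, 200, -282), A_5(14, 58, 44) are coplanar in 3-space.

The plane through A_1, A_2, A_3 has normal n = A_1A_2 × A_1A_3 = (-252168, 144096, -306204) and equation n·P = -8645760.
Checking the remaining points: n·A_4 = -8645760, n·A_5 = -8645760.
All equal -8645760, so all 5 points lie in one plane.

Yes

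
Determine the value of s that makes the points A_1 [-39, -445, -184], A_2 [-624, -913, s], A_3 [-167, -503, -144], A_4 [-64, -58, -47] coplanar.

-67

Normal to plane A_1A_3A_4: n = (-23426, 16536, -50986); plane equation n·P = 2936518.
Requiring n·A_2 = 2936518: (-50986)s + (-479544) = 2936518.
So s = -67.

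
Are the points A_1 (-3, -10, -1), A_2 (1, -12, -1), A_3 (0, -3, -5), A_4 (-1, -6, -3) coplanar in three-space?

No

The four points are coplanar iff the 3×3 determinant with rows A_1A_2, A_1A_3, A_1A_4 is zero.
Rows: (4, -2, 0), (3, 7, -4), (2, 4, -2).
Expanding along the first row: (4)(2) − (-2)(2) + (0)(-2) = 12.
Nonzero ⇒ not coplanar.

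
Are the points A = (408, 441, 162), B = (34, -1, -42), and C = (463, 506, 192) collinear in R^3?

Yes

AB = (-374, -442, -204), AC = (55, 65, 30).
Each component of AC is -5/34 times the corresponding component of AB, so AC = -5/34·AB and the points are collinear.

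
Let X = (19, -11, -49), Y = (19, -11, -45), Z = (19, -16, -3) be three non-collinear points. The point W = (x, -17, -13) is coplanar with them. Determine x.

A normal to the plane is n = XY × XZ = (20, 0, 0).
W lies in the plane iff n · XW = 0.
This gives (20)x + (-380) = 0, so x = 19.

19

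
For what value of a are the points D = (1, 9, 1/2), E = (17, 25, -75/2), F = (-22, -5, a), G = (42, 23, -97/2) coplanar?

Coplanarity ⇔ det[DE; DF; DG] = 0.
Expanding, this is linear in a: (432)a + (-16848) = 0.
So a = 39.

39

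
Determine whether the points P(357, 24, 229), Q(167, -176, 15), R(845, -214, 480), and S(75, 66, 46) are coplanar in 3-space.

The four points are coplanar iff the 3×3 determinant with rows PQ, PR, PS is zero.
Rows: (-190, -200, -214), (488, -238, 251), (-282, 42, -183).
Expanding along the first row: (-190)(33012) − (-200)(-18522) + (-214)(-46620) = 0.
Zero determinant ⇒ coplanar.

Yes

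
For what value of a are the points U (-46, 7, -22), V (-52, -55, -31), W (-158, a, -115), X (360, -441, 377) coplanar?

508

Normal to plane UVX: n = (-28770, -1260, 27860); plane equation n·P = 701680.
Requiring n·W = 701680: (-1260)a + (1341760) = 701680.
So a = 508.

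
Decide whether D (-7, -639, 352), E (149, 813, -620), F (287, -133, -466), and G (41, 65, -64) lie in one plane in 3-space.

Yes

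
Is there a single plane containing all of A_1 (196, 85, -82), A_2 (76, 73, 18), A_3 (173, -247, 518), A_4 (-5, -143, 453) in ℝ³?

With A_1 as base: A_1A_2 = (-120, -12, 100), A_1A_3 = (-23, -332, 600), A_1A_4 = (-201, -228, 535).
A_1A_3 × A_1A_4 = (-40820, -108295, -61488).
A_1A_2 · (A_1A_3 × A_1A_4) = 49140.
Since 49140 ≠ 0, the four points are not coplanar.

No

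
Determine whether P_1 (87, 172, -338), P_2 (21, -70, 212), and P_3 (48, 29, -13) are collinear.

P_1P_2 = (-66, -242, 550), P_1P_3 = (-39, -143, 325).
Each component of P_1P_3 is 13/22 times the corresponding component of P_1P_2, so P_1P_3 = 13/22·P_1P_2 and the points are collinear.

Yes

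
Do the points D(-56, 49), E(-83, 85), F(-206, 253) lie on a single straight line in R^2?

No

DE = (-27, 36), DF = (-150, 204).
det[DE; DF] = (-27)(204) − (36)(-150) = -108.
The determinant is nonzero, so they are not collinear.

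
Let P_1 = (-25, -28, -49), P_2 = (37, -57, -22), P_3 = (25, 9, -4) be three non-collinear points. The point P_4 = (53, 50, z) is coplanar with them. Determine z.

29

The plane through P_1, P_2, P_3 has equation −2304x − 1440y + 3744z = -85536.
Substituting P_4: (3744)z + (-194112) = -85536, so z = 29.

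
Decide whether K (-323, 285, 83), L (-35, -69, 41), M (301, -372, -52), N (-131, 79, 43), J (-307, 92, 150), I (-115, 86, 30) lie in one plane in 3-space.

Yes

The plane through K, L, M has normal n = KL × KM = (20196, 12672, 31680) and equation n·P = -282348.
Checking the remaining points: n·N = -282348, n·J = -282348, n·I = -282348.
All equal -282348, so all 6 points lie in one plane.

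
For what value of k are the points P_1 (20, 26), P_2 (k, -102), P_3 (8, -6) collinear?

Collinearity: (P_2 − P_1) must be parallel to (P_3 − P_1) = (-12, -32).
Cross-multiplying the components: (k − 20)·(-32) = (-128)·(-12).
Solving gives k = -28.

-28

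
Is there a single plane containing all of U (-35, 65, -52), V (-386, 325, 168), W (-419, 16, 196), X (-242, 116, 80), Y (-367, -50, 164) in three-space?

No

The plane through U, V, W has normal n = UV × UW = (75260, 2568, 117039) and equation n·P = -8553208.
Checking the remaining points: n·X = -8551912, n·Y = -8554424.
Since n·X = -8551912 ≠ -8553208, X is off the plane and the points are not all coplanar.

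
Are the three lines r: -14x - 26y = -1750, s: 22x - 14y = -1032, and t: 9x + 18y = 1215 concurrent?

Intersecting r and s: solving the 2×2 system gives (x, y) = (-583/192, 13237/192).
Substitute into t: (9)(-583/192) + (18)(13237/192) = 77673/64.
But t requires 1215 ≠ 77673/64, so the three lines have no common point.

No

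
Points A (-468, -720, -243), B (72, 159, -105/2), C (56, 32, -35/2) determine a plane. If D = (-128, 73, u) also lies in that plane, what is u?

-439/2

A normal to the plane is n = AB × AC = (109917/2, -21948, -54516).
D lies in the plane iff n · AD = 0.
This gives (-54516)u + (-11966262) = 0, so u = -439/2.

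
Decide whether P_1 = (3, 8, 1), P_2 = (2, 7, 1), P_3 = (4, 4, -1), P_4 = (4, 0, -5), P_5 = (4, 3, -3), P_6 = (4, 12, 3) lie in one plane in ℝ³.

No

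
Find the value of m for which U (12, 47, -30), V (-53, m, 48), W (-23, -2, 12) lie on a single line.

-44

Collinearity requires UV × UW = 0; each component is linear in m.
The x-component gives (42)m + (1848) = 0, so m = -44.
The remaining components then also vanish.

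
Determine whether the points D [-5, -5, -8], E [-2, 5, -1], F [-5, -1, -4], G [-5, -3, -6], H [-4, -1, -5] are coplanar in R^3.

Yes

The plane through D, E, F has normal n = DE × DF = (12, -12, 12) and equation n·P = -96.
Checking the remaining points: n·G = -96, n·H = -96.
All equal -96, so all 5 points lie in one plane.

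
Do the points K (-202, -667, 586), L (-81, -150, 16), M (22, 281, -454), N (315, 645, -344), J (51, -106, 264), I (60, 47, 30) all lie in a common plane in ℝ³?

No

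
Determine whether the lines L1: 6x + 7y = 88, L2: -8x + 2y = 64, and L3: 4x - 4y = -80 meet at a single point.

Lines aᵢx + bᵢy = cᵢ with pairwise distinct directions are concurrent exactly when det[aᵢ bᵢ cᵢ] = 0.
Here the determinant is 0.
It vanishes, so the lines are concurrent at (-4, 16).

Yes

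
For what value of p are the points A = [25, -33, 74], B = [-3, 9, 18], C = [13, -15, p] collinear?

Direction AB = (-28, 42, -56). From the x-coordinate of C, the parameter along the line is τ = (13 − 25)/(-28) = 3/7.
Then p = 74 + 3/7·(-56) = 50.

50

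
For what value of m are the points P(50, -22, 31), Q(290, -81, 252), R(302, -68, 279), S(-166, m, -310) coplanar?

The points are coplanar iff PQ · (PR × PS) = 0.
Expanding, this is linear in m: (-3828)m + (-424908) = 0.
So m = -111.

-111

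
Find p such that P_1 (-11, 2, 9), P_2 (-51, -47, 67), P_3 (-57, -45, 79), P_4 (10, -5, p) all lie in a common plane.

Normal to plane P_1P_2P_3: n = (-704, 132, -374); plane equation n·P = 4642.
Requiring n·P_4 = 4642: (-374)p + (-7700) = 4642.
So p = -33.

-33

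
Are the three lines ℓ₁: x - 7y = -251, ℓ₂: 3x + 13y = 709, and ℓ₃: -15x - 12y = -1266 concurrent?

Yes

The three lines meet at one point iff the augmented coefficient matrix [aᵢ bᵢ cᵢ] has rank < 3, i.e. its determinant vanishes.
Here the determinant is 0.
It vanishes, so the lines are concurrent at (50, 43).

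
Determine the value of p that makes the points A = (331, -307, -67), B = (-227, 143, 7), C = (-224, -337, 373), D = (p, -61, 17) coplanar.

-32

The points are coplanar iff AB · (AC × AD) = 0.
Expanding, this is linear in p: (200220)p + (6407040) = 0.
So p = -32.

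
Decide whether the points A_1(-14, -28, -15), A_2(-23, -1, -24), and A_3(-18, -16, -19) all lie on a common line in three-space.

Yes

A_1A_2 = (-9, 27, -9), A_1A_3 = (-4, 12, -4).
Each component of A_1A_3 is 4/9 times the corresponding component of A_1A_2, so A_1A_3 = 4/9·A_1A_2 and the points are collinear.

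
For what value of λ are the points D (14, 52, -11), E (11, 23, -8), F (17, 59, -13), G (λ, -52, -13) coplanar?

26

Coplanarity ⇔ det[DE; DF; DG] = 0.
Expanding, this is linear in λ: (37)λ + (-962) = 0.
So λ = 26.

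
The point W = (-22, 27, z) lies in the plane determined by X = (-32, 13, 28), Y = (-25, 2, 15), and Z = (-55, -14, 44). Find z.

Coplanarity requires XY · (XZ × XW) = 0.
XY = (7, -11, -13), XZ = (-23, -27, 16); the triple product is linear in z with coefficient -442 and constant term 9724.
Setting it to zero: z = 22.

22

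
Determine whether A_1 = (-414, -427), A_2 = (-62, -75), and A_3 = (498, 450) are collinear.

No

A_1A_2 = (352, 352), A_1A_3 = (912, 877).
If collinear, A_1A_3 would be a scalar multiple of A_1A_2. But (352)·(877) ≠ (352)·(912) (difference -12320), so they are not parallel; the points are not collinear.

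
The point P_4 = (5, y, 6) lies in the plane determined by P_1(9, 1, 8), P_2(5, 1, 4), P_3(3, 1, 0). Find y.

Coplanarity requires P_1P_2 · (P_1P_3 × P_1P_4) = 0.
P_1P_2 = (-4, 0, -4), P_1P_3 = (-6, 0, -8); the triple product is linear in y with coefficient -8 and constant term 8.
Setting it to zero: y = 1.

1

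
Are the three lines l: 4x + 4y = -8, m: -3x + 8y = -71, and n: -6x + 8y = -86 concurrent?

Yes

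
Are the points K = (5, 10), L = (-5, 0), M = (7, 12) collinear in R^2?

Yes

KL = (-10, -10), KM = (2, 2).
Twice the signed area of △KLM is (-10)(2) − (-10)(2) = 0.
The triangle is degenerate (zero area), so the points are collinear.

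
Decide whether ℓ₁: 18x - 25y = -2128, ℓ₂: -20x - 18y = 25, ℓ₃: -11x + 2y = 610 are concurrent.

The three lines meet at one point iff the augmented coefficient matrix [aᵢ bᵢ cᵢ] has rank < 3, i.e. its determinant vanishes.
Here the determinant is 9799.
Nonzero, so no common point exists.

No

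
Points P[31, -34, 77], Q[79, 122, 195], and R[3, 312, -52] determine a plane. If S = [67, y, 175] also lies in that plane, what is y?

14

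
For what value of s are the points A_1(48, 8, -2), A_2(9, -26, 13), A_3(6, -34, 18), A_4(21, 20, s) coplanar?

-17

Coplanarity ⇔ det[A_1A_2; A_1A_3; A_1A_4] = 0.
Expanding, this is linear in s: (210)s + (3570) = 0.
So s = -17.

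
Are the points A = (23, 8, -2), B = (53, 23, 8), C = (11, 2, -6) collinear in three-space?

AB = (30, 15, 10), AC = (-12, -6, -4).
Each component of AC is -2/5 times the corresponding component of AB, so AC = -2/5·AB and the points are collinear.

Yes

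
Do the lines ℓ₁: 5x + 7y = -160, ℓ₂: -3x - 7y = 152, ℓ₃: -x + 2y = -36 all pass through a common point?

Intersecting ℓ₁ and ℓ₂: solving the 2×2 system gives (x, y) = (-4, -20).
Substitute into ℓ₃: (-1)(-4) + (2)(-20) = -36.
This equals -36, so (-4, -20) lies on all three lines and they are concurrent.

Yes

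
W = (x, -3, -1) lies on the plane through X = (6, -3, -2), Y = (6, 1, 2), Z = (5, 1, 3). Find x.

5

The plane through X, Y, Z has equation 4x − 4y + 4z = 28.
Substituting W: (4)x + (8) = 28, so x = 5.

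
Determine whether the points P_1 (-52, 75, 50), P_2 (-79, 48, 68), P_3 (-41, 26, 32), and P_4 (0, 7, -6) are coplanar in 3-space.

The four points are coplanar iff the 3×3 determinant with rows P_1P_2, P_1P_3, P_1P_4 is zero.
Rows: (-27, -27, 18), (11, -49, -18), (52, -68, -56).
Expanding along the first row: (-27)(1520) − (-27)(320) + (18)(1800) = 0.
Zero determinant ⇒ coplanar.

Yes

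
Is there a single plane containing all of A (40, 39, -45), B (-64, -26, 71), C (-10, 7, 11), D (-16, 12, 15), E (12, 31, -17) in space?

The plane through A, B, C has normal n = AB × AC = (72, 24, 78) and equation n·P = 306.
Checking the remaining points: n·D = 306, n·E = 282.
Since n·E = 282 ≠ 306, E is off the plane and the points are not all coplanar.

No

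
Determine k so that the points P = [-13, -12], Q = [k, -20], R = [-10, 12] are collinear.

-14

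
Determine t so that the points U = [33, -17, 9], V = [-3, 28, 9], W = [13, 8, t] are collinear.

Direction UV = (-36, 45, 0). From the x-coordinate of W, the parameter along the line is τ = (13 − 33)/(-36) = 5/9.
Then t = 9 + 5/9·(0) = 9.

9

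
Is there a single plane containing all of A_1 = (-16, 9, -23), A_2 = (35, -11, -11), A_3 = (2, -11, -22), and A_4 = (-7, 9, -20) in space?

A normal to the plane through A_1, A_2, A_3 is n = A_1A_2 × A_1A_3 = (220, 165, -660).
The plane has equation n·P = 13145. For A_4: n·A_4 = 13145.
Equal, so A_4 lies in the plane and all four are coplanar.

Yes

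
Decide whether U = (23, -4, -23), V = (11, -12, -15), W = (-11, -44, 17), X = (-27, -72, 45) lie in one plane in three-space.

With U as base: UV = (-12, -8, 8), UW = (-34, -40, 40), UX = (-50, -68, 68).
UW × UX = (0, 312, 312).
UV · (UW × UX) = 0.
The scalar triple product vanishes, so the four points are coplanar.

Yes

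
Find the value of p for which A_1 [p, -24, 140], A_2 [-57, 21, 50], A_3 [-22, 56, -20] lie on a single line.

Direction A_2A_3 = (35, 35, -70). From the y-coordinate of A_1, the parameter along the line is τ = (-24 − 21)/35 = -9/7.
Then p = (-57) + (-9/7)·(35) = -102.

-102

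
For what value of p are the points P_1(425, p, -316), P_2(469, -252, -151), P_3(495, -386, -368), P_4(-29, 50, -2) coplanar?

The points are coplanar iff P_1P_2 · (P_1P_3 × P_1P_4) = 0.
Expanding, this is linear in p: (-104192)p + (-33966592) = 0.
So p = -326.

-326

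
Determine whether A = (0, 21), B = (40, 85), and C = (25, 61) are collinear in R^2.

Yes

AB = (40, 64), AC = (25, 40).
det[AB; AC] = (40)(40) − (64)(25) = 0.
The determinant is zero, so the points are collinear.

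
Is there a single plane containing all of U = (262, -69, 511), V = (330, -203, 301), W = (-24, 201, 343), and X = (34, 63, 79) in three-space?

Yes

The four points are coplanar iff the 3×3 determinant with rows UV, UW, UX is zero.
Rows: (68, -134, -210), (-286, 270, -168), (-228, 132, -432).
Expanding along the first row: (68)(-94464) − (-134)(85248) + (-210)(23808) = 0.
Zero determinant ⇒ coplanar.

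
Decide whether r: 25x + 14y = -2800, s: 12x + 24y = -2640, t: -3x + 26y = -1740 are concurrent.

Yes

Intersecting r and s: solving the 2×2 system gives (x, y) = (-70, -75).
Substitute into t: (-3)(-70) + (26)(-75) = -1740.
This equals -1740, so (-70, -75) lies on all three lines and they are concurrent.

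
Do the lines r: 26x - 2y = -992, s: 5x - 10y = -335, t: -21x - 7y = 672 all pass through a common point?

Intersecting r and s: solving the 2×2 system gives (x, y) = (-37, 15).
Substitute into t: (-21)(-37) + (-7)(15) = 672.
This equals 672, so (-37, 15) lies on all three lines and they are concurrent.

Yes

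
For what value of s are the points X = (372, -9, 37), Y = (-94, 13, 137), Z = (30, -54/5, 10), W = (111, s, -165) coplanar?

-214/5

Coplanarity ⇔ det[XY; XZ; XW] = 0.
Expanding, this is linear in s: (-46782)s + (-10011348/5) = 0.
So s = -214/5.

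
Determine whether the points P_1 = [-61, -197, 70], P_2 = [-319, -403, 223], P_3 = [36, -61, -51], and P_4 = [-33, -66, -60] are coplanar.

A normal to the plane through P_1, P_2, P_3 is n = P_1P_2 × P_1P_3 = (4118, -16377, -15106).
The plane has equation n·P = 1917651. For P_4: n·P_4 = 1851348.
1851348 ≠ 1917651, so P_4 is off the plane.

No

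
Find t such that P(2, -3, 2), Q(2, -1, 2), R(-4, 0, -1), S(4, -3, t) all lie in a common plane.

3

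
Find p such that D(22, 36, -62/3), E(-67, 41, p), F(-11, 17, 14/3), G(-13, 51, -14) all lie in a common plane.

46/3

Normal to plane DFG: n = (-1520/3, -2000/3, -1160); plane equation n·P = -33520/3.
Requiring n·E = -33520/3: (-1160)p + (19840/3) = -33520/3.
So p = 46/3.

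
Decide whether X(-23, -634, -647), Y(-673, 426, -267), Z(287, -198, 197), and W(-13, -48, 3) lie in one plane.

Yes

A normal to the plane through X, Y, Z is n = XY × XZ = (728960, 666400, -612000).
The plane has equation n·P = -43299680. For W: n·W = -43299680.
Equal, so W lies in the plane and all four are coplanar.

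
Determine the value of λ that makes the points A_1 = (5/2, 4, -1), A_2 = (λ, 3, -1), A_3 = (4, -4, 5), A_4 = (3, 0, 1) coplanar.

Normal to plane A_1A_3A_4: n = (8, 0, -2); plane equation n·P = 22.
Requiring n·A_2 = 22: (8)λ + (2) = 22.
So λ = 5/2.

5/2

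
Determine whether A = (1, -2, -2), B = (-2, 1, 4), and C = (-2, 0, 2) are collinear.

AB = (-3, 3, 6), AC = (-3, 2, 4).
AB × AC = (0, -6, 3).
The cross product is nonzero, so the points do not lie on one line.

No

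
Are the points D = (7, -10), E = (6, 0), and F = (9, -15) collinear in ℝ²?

DE = (-1, 10), DF = (2, -5).
Twice the signed area of △DEF is (-1)(-5) − (10)(2) = -15.
The area is nonzero, so the three points are not collinear.

No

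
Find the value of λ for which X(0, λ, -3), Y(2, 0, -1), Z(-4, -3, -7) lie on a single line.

Collinearity requires XY × XZ = 0; each component is linear in λ.
The x-component gives (6)λ + (6) = 0, so λ = -1.
The remaining components then also vanish.

-1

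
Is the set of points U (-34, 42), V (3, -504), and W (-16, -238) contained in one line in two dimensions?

No

UV = (37, -546), UW = (18, -280).
If collinear, UW would be a scalar multiple of UV. But (37)·(-280) ≠ (-546)·(18) (difference -532), so they are not parallel; the points are not collinear.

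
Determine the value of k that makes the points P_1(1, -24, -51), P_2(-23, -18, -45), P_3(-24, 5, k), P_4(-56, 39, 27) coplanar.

Coplanarity ⇔ det[P_1P_2; P_1P_3; P_1P_4] = 0.
Expanding, this is linear in k: (1170)k + (17550) = 0.
So k = -15.

-15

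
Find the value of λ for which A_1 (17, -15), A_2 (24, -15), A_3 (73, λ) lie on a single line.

-15

Collinearity: (A_3 − A_1) must be parallel to (A_2 − A_1) = (7, 0).
Cross-multiplying the components: (λ − (-15))·(7) = (56)·(0).
Solving gives λ = -15.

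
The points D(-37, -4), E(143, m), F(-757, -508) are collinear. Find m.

The three points are collinear iff det[DE; DF] = 0.
This determinant is linear in m: (720)m + (-87840) = 0, so m = 122.

122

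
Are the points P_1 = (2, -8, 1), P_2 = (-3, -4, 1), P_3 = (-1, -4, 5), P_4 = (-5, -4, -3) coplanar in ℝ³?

Yes

A normal to the plane through P_1, P_2, P_3 is n = P_1P_2 × P_1P_3 = (16, 20, -8).
The plane has equation n·P = -136. For P_4: n·P_4 = -136.
Equal, so P_4 lies in the plane and all four are coplanar.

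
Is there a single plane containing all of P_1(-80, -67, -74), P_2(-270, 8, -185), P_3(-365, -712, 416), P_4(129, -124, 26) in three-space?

Yes

A normal to the plane through P_1, P_2, P_3 is n = P_1P_2 × P_1P_3 = (-34845, 124735, 143925).
The plane has equation n·P = -16220095. For P_4: n·P_4 = -16220095.
Equal, so P_4 lies in the plane and all four are coplanar.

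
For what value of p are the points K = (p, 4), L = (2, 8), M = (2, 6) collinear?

2

Collinearity: (K − L) must be parallel to (M − L) = (0, -2).
Cross-multiplying the components: (p − 2)·(-2) = (-4)·(0).
Solving gives p = 2.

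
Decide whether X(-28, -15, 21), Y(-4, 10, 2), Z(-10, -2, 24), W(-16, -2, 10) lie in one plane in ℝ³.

Yes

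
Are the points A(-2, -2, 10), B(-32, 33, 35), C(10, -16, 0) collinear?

AB = (-30, 35, 25), AC = (12, -14, -10).
AB × AC = (0, 0, 0).
The cross product vanishes, so the three points are collinear.

Yes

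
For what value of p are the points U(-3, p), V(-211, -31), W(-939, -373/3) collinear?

The three points are collinear iff det[UV; UW] = 0.
This determinant is linear in p: (-728)p + (-9464/3) = 0, so p = -13/3.

-13/3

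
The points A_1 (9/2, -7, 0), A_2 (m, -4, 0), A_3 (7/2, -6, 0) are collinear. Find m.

3/2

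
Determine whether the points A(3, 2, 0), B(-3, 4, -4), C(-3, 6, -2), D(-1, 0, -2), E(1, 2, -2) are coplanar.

The plane through A, B, C has normal n = AB × AC = (12, 12, -12) and equation n·P = 60.
Checking the remaining points: n·D = 12, n·E = 60.
Since n·D = 12 ≠ 60, D is off the plane and the points are not all coplanar.

No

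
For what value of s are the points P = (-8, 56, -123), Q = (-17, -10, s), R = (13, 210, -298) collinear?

-48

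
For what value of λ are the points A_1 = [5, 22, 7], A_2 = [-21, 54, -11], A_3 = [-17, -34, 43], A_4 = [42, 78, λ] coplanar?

-30

Coplanarity ⇔ det[A_1A_2; A_1A_3; A_1A_4] = 0.
Expanding, this is linear in λ: (2160)λ + (64800) = 0.
So λ = -30.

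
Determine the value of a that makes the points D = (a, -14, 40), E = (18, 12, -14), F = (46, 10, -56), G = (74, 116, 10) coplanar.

Coplanarity ⇔ det[DE; DF; DG] = 0.
Expanding, this is linear in a: (-4320)a + (-164160) = 0.
So a = -38.

-38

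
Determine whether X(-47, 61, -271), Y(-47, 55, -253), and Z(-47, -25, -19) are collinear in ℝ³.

No

XY = (0, -6, 18), XZ = (0, -86, 252).
XY × XZ = (36, 0, 0).
The cross product is nonzero, so the points do not lie on one line.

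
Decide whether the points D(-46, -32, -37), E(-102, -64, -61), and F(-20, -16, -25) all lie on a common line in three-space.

No

DE = (-56, -32, -24), DF = (26, 16, 12).
Comparing components 3 and 1: (-24)(26) − (-56)(12) = 48 ≠ 0, so DE and DF are not parallel and the points are not collinear.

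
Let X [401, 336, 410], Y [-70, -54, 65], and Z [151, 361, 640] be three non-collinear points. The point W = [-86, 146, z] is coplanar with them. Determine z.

Coplanarity requires XY · (XZ × XW) = 0.
XY = (-471, -390, -345), XZ = (-250, 25, 230); the triple product is linear in z with coefficient -109275 and constant term 47316075.
Setting it to zero: z = 433.

433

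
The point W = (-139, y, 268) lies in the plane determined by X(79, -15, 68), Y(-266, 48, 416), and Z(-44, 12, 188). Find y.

47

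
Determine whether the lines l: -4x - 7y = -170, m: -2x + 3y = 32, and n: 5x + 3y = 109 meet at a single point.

Intersecting l and m: solving the 2×2 system gives (x, y) = (11, 18).
Substitute into n: (5)(11) + (3)(18) = 109.
This equals 109, so (11, 18) lies on all three lines and they are concurrent.

Yes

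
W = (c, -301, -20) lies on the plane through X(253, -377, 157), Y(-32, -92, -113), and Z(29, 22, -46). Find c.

The plane through X, Y, Z has equation 49875x + 2625y − 49875z = 3798375.
Substituting W: (49875)c + (207375) = 3798375, so c = 72.

72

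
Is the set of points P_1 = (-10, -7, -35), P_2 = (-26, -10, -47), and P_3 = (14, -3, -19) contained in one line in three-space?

P_1P_2 = (-16, -3, -12), P_1P_3 = (24, 4, 16).
P_1P_2 × P_1P_3 = (0, -32, 8).
The cross product is nonzero, so the points do not lie on one line.

No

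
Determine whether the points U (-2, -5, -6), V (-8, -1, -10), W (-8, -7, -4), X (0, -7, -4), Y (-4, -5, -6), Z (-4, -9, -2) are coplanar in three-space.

Yes

The plane through U, V, W has normal n = UV × UW = (0, 36, 36) and equation n·P = -396.
Checking the remaining points: n·X = -396, n·Y = -396, n·Z = -396.
All equal -396, so all 6 points lie in one plane.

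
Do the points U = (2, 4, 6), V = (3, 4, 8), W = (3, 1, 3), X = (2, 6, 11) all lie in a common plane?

No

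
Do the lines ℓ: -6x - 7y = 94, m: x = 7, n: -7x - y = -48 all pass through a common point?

No

Lines aᵢx + bᵢy = cᵢ with pairwise distinct directions are concurrent exactly when det[aᵢ bᵢ cᵢ] = 0.
Here the determinant is -129.
Nonzero, so no common point exists.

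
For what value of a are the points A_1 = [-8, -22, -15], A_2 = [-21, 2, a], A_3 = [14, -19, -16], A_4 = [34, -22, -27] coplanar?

31

The points are coplanar iff A_1A_2 · (A_1A_3 × A_1A_4) = 0.
Expanding, this is linear in a: (-126)a + (3906) = 0.
So a = 31.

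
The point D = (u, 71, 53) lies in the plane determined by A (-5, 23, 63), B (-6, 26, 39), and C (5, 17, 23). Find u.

-55

The plane through A, B, C has equation −264x − 280y − 24z = -6632.
Substituting D: (-264)u + (-21152) = -6632, so u = -55.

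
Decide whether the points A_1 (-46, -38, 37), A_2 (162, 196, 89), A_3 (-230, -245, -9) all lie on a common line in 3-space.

Yes

A_1A_2 = (208, 234, 52), A_1A_3 = (-184, -207, -46).
Each component of A_1A_3 is -23/26 times the corresponding component of A_1A_2, so A_1A_3 = -23/26·A_1A_2 and the points are collinear.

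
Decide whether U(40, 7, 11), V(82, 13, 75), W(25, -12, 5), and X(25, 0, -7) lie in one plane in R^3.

Yes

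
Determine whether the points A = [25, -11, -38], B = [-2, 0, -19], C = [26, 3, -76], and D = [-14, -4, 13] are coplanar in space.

No

The four points are coplanar iff the 3×3 determinant with rows AB, AC, AD is zero.
Rows: (-27, 11, 19), (1, 14, -38), (-39, 7, 51).
Expanding along the first row: (-27)(980) − (11)(-1431) + (19)(553) = -212.
Nonzero ⇒ not coplanar.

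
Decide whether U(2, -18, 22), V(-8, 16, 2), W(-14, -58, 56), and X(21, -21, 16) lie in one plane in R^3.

No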